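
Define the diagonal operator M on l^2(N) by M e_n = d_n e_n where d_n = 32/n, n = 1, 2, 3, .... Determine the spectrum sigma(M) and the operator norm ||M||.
sigma(M) = {32/n : n ≥ 1} ∪ {0}; ||M|| = 32

A bounded diagonal operator on l^2 with diagonal entries d_n has spectrum equal to the closure of {d_n : n ≥ 1}: every d_n is an eigenvalue (with eigenvector e_n), so {d_n} ⊂ sigma(M); the spectrum is closed, so its closure is too; and for lambda not in the closure, (M - lambda I) has bounded inverse (the diagonal entries 1/(d_n - lambda) are bounded). For our sequence d_n = 32/n, n = 1, 2, 3, ...:
  - {d_n} = {32/n : n ≥ 1}; the only limit point is 0
  - closure = {32/n : n ≥ 1} ∪ {0}
For the norm: a diagonal operator has ||M|| = sup_n |d_n|. Here d_n = 32/n is positive and decreasing, so sup_n |d_n| = d_1 = 32. So ||M|| = 32.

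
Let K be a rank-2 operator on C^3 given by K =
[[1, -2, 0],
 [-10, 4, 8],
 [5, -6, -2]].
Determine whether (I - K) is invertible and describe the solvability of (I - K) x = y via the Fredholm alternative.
(I - K) is invertible (det(I - K) = 20 ≠ 0), so for every y in C^3 the equation (I - K) x = y has a unique solution.

K has rank 2 and factors as K = U V^T = u1 v1^T + u2 v2^T with u1 = (1, -2, 3), v1 = (3, -2, -2), u2 = (1, 2, 2), v2 = (-2, 0, 2) (multiplying out reproduces the displayed K). The nonzero eigenvalues of U V^T coincide with those of the 2 x 2 matrix G = V^T U = [[v1·u1, v1·u2], [v2·u1, v2·u2]] = [[1, -5], [4, 2]], and by the Sylvester determinant identity det(I_3 - U V^T) = det(I_2 - V^T U) = det([[0, 5], [-4, -1]]) = (0)(-1) - (5)(-4) = 20. (Direct check: I - K =
[[0, 2, 0],
 [10, -3, -8],
 [-5, 6, 3]]
has determinant 20.) The finite-dimensional Fredholm alternative says: either (I - K) is invertible, or ker(I - K) ≠ {0} and then range(I - K) = ker((I - K)^*)^⊥, with dim ker(I - K) = dim ker((I - K)^*). Since det(I - K) ≠ 0, 1 is not an eigenvalue of K and ker(I - K) = {0}, so we are in the first case: for every y there is a unique x = (I - K)^(-1) y. (Explicitly, by the Woodbury identity, (I - U V^T)^(-1) = I + U (I_2 - G)^(-1) V^T.)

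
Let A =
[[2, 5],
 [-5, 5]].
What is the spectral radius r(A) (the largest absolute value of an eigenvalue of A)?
r(A) = sqrt(35) ≈ 5.9161

The eigenvalues of A are the roots of its characteristic polynomial. With M = A (coefficients from the trace and determinant):
  p(λ) = det(λ I - M) = λ^2 - 7λ + 35.
For λ^2 - 7λ + 35 the discriminant is -91. It is negative, so the roots are the complex-conjugate pair λ = 7/2 ± (sqrt(91)/2) i ≈ 3.5 ± 4.7697i. For a conjugate pair the product of the roots equals the constant term, so |λ|^2 = 35 and |λ| = sqrt(35) ≈ 5.9161.
Thus the eigenvalues (to 4 decimals) are 3.5 ± 4.7697i (modulus 5.9161). The spectral radius is the largest modulus: r(A) = sqrt(35) ≈ 5.9161. (Cross-check: r(A) ≤ ||A||_2 ≈ 7.6033; equality holds whenever A is normal, though it can also hold for some non-normal A.)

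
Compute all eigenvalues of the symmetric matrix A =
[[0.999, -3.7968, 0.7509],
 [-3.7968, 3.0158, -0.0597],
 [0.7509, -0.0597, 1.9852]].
sigma(A) ≈ {-2, 2, 6}

A is real symmetric, so its spectrum consists of real eigenvalues. Expanding the characteristic polynomial of the displayed matrix gives
  det(λ I - A) = p(λ) = λ^3 + (-6)λ^2 + (-4)λ + (24).
Solving p(λ) = 0 yields eigenvalues ≈ -2, 2, 6. (A is shown rounded to 4 decimals, so these recover the underlying integer eigenvalues to within that precision.)
Verification: the trace of A = 6 equals the sum of eigenvalues 6, and det(A) ≈ -24.0007 matches the eigenvalue product -24.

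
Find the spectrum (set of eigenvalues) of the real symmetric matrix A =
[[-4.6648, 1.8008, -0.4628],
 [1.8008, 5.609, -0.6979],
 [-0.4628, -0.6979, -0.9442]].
sigma(A) ≈ {-5, -1, 6}

A is real symmetric, so its spectrum consists of real eigenvalues. Expanding the characteristic polynomial of the displayed matrix gives
  det(λ I - A) = p(λ) = λ^3 + (0)λ^2 + (-31)λ + (-30).
Solving p(λ) = 0 yields eigenvalues ≈ -5, -1, 6. (A is shown rounded to 4 decimals, so these recover the underlying integer eigenvalues to within that precision.)
Verification: the trace of A = 0 equals the sum of eigenvalues 0, and det(A) ≈ 30.0008 matches the eigenvalue product 30.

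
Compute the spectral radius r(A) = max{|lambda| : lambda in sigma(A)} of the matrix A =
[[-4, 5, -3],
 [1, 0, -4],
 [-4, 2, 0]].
r(A) ≈ 3.659

The eigenvalues of A are the roots of its characteristic polynomial. With M = A (coefficients from the trace, the sum of principal 2x2 minors, and det A):
  p(λ) = det(λ I - M) = λ^3 + 4λ^2 - 9λ - 42.
No integer candidate from the rational root theorem (±divisors of 42) is a root, so the roots are irrational. The cubic discriminant is Δ = -5448 < 0, so there is one real root and a complex-conjugate pair. p(3) = -6 and p(4) = 50 have opposite signs, so a root lies in (3, 4); Newton's method refines it to λ ≈ 3.137. Dividing out (λ - (3.137)) leaves approximately λ^2 + 7.137λ + 13.3886. For λ^2 + 7.137λ + 13.3886 the discriminant is -2.618. It is negative, so the remaining roots are the complex-conjugate pair λ ≈ -3.5685 ± 0.809i. Their product equals the constant term, so |λ|^2 ≈ 13.3886 and |λ| ≈ 3.659.
Thus the eigenvalues (to 4 decimals) are 3.137 (modulus 3.137); -3.5685 ± 0.809i (modulus 3.659). The spectral radius is the largest modulus: r(A) ≈ 3.659. (Cross-check: r(A) ≤ ||A||_2 ≈ 8.0948; equality holds whenever A is normal, though it can also hold for some non-normal A.)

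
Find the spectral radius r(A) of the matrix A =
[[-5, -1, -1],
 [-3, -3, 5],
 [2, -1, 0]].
r(A) ≈ 6.0632

The eigenvalues of A are the roots of its characteristic polynomial. With M = A (coefficients from the trace, the sum of principal 2x2 minors, and det A):
  p(λ) = det(λ I - M) = λ^3 + 8λ^2 + 19λ + 44.
No integer candidate from the rational root theorem (±divisors of 44) is a root, so the roots are irrational. The cubic discriminant is Δ = -26332 < 0, so there is one real root and a complex-conjugate pair. p(-7) = -40 and p(-6) = 2 have opposite signs, so a root lies in (-7, -6); Newton's method refines it to λ ≈ -6.0632. Dividing out (λ - (-6.0632)) leaves approximately λ^2 + 1.9368λ + 7.2569. For λ^2 + 1.9368λ + 7.2569 the discriminant is -25.2764. It is negative, so the remaining roots are the complex-conjugate pair λ ≈ -0.9684 ± 2.5138i. Their product equals the constant term, so |λ|^2 ≈ 7.2569 and |λ| ≈ 2.6939.
Thus the eigenvalues (to 4 decimals) are -6.0632 (modulus 6.0632); -0.9684 ± 2.5138i (modulus 2.6939). The spectral radius is the largest modulus: r(A) ≈ 6.0632. (Cross-check: r(A) ≤ ||A||_2 ≈ 7.1662; equality holds whenever A is normal, though it can also hold for some non-normal A.)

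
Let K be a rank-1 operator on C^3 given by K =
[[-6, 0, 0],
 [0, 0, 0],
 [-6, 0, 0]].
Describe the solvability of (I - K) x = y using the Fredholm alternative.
(I - K) is invertible (det(I - K) = 7 ≠ 0), so for every y in C^3 the equation (I - K) x = y has a unique solution.

K has rank 1, so it is an outer product K = u v^T: every row of K is a multiple of one row vector. Reading off the entries, u = (3, 0, 3) and v = (-2, 0, 0) (row i of K equals u_i·v^T). A rank-one matrix u v^T satisfies K u = u (v·u) and kills the (2)-dimensional subspace v^⊥, so its characteristic polynomial is lambda^2 (lambda - v·u) with v·u = tr K = -6. Hence the eigenvalues of I - K are 1 (multiplicity 2) and 1 - (-6) = 7, so det(I - K) = 7. (Direct check: I - K =
[[7, 0, 0],
 [0, 1, 0],
 [6, 0, 1]]
has determinant 7.) The finite-dimensional Fredholm alternative says: either (I - K) is invertible, or ker(I - K) ≠ {0} and then range(I - K) = ker((I - K)^*)^⊥, with dim ker(I - K) = dim ker((I - K)^*). Since det(I - K) ≠ 0, 1 is not an eigenvalue of K and ker(I - K) = {0}, so we are in the first case: for every y there is a unique x = (I - K)^(-1) y. Explicitly, by the Sherman–Morrison formula, (I - u v^T)^(-1) = I + u v^T/(1 - v·u), i.e. (I - K)^(-1) = I + K/(7).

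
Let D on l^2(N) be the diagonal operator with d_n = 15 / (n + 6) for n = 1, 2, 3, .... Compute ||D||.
||D|| = 15/7 (attained at n = 1)

For D diagonal, ||D|| = sup_n |d_n| = sup_n 15/(n + 6). This is positive and strictly decreasing in n, so the supremum is attained at n = 1: d_1 = 15/(1 + 6) = 15/7. Hence ||D|| = 15/7.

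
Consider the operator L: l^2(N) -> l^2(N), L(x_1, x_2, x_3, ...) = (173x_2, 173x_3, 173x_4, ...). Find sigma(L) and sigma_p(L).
sigma(L) = closed disk {z in C : |z| ≤ 173}; sigma_p(L) = open disk {z in C : |z| < 173}

Note L = 173·V where V is the unit left shift (V x)_k = x_{k+1}; so sigma(L) = 173·sigma(V) and ||L|| = 173||V||. ||L x||^2 = 29929sum_{k≥2} |x_k|^2 ≤ 29929||x||^2, with equality on {x : x_1 = 0}, so ||L|| = 173. For any lambda with |lambda| < 173, set r = lambda/173 (|r| < 1); the vector x = (1, r, r^2, ...) is in l^2 and satisfies L x = 173(r, r^2, ...) = lambda x, so lambda is an eigenvalue. On the boundary |lambda| = 173 the geometric series diverges, so no l^2 eigenvector exists, but these lambda lie in the approximate point spectrum. Hence sigma(L) is the closed disk of radius 173 and sigma_p(L) is the open disk.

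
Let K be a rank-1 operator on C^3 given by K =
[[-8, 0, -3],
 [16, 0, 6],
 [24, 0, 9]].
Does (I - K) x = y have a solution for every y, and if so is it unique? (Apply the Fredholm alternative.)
(I - K) is singular (det(I - K) = 0, i.e. 1 ∈ sigma(K)). (I - K) x = y is solvable iff y ⊥ ker((I - K)^*) = span{(-8, 0, -3)}, i.e. iff -8y_1 - 3y_3 = 0. When solvable, the solutions are x = y + c·(1, -2, -3), c arbitrary (ker(I - K) = span{(1, -2, -3)}, dimension 1).

K has rank 1, so it is an outer product K = u v^T: every row of K is a multiple of one row vector. Reading off the entries, u = (1, -2, -3) and v = (-8, 0, -3) (row i of K equals u_i·v^T). A rank-one matrix u v^T satisfies K u = u (v·u) and kills the (2)-dimensional subspace v^⊥, so its characteristic polynomial is lambda^2 (lambda - v·u) with v·u = tr K = 1. Hence the eigenvalues of I - K are 1 (multiplicity 2) and 1 - (1) = 0, so det(I - K) = 0. (Direct check: I - K =
[[9, 0, 3],
 [-16, 1, -6],
 [-24, 0, -8]]
has determinant 0.) So 1 is an eigenvalue of K and (I - K) is not invertible. The finite-dimensional Fredholm alternative says: either (I - K) is invertible, or ker(I - K) ≠ {0} and then range(I - K) = ker((I - K)^*)^⊥, with dim ker(I - K) = dim ker((I - K)^*). We are in the second case, so we need both kernels. Kernel of I - K: (I - K) u = u - u (v·u) = u - u = 0, so ker(I - K) = span{u} = span{(1, -2, -3)} (it is exactly 1-dimensional because rank(I - K) = 2). Kernel of the adjoint: K is real, so (I - K)^* = I - K^T = I - v u^T, and (I - v u^T) v = v - v (u·v) = 0; hence ker((I - K)^*) = span{v} = span{(-8, 0, -3)}. Therefore (I - K) x = y is solvable iff <y, v> = 0, i.e. iff -8y_1 - 3y_3 = 0. When this holds, K y = u (v·y) = 0, so (I - K) y = y and x = y is a particular solution; the full solution set is the line x = y + c·u = y + c·(1, -2, -3), c ∈ C.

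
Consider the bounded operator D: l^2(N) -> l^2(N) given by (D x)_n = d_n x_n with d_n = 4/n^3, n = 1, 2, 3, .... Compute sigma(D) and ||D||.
sigma(D) = {4/n^3 : n ≥ 1} ∪ {0}; ||D|| = 4

A bounded diagonal operator on l^2 with diagonal entries d_n has spectrum equal to the closure of {d_n : n ≥ 1}: every d_n is an eigenvalue (with eigenvector e_n), so {d_n} ⊂ sigma(D); the spectrum is closed, so its closure is too; and for lambda not in the closure, (D - lambda I) has bounded inverse (the diagonal entries 1/(d_n - lambda) are bounded). For our sequence d_n = 4/n^3, n = 1, 2, 3, ...:
  - {d_n} = {4/n^3 : n ≥ 1}; the only limit point is 0
  - closure = {4/n^3 : n ≥ 1} ∪ {0}
For the norm: a diagonal operator has ||D|| = sup_n |d_n|. Here d_n = 4/n^3 is positive and decreasing, so sup_n |d_n| = d_1 = 4. So ||D|| = 4.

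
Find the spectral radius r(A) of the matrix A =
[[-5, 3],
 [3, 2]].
r(A) = (3 + sqrt(85))/2 ≈ 6.1098

The eigenvalues of A are the roots of its characteristic polynomial. With M = A (coefficients from the trace and determinant):
  p(λ) = det(λ I - M) = λ^2 + 3λ - 19.
For λ^2 + 3λ - 19 the discriminant is 85. It is nonnegative but not a perfect square, so the roots are real and irrational: λ = (-3 ± sqrt(85))/2 ≈ 3.1098, -6.1098.
Thus the eigenvalues (to 4 decimals) are 3.1098 (modulus 3.1098); -6.1098 (modulus 6.1098). The spectral radius is the largest modulus: r(A) = (3 + sqrt(85))/2 ≈ 6.1098. (Cross-check: r(A) ≤ ||A||_2 ≈ 6.1098; equality holds whenever A is normal, though it can also hold for some non-normal A.)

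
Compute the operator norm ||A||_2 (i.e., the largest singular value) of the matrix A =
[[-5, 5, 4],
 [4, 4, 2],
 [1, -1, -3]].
||A||_2 ≈ 8.7176 (= sqrt(largest eigenvalue of A^T A))

||A||_2 = sigma_max(A) = sqrt(lambda_max(A^T A)). Form the symmetric matrix M = A^T A =
[[42, -10, -15],
 [-10, 42, 31],
 [-15, 31, 29]].
Its characteristic polynomial (trace, sum of principal 2x2 minors, determinant of M give the coefficients) is
  p(λ) = det(λ I - M) = λ^3 - 113λ^2 + 2914λ - 7744.
No integer candidate from the rational root theorem (±divisors of 7744) is a root, so the roots are irrational. The cubic discriminant is Δ = 9035845348 > 0, so there are three distinct real roots. p(2) = -2360 and p(3) = 8 have opposite signs, so a root lies in (2, 3); Newton's method refines it to λ ≈ 2.9965. p(34) = 8 and p(35) = -1304 have opposite signs, so a root lies in (34, 35); Newton's method refines it to λ ≈ 34.0061. p(75) = -2944 and p(76) = 8 have opposite signs, so a root lies in (75, 76); Newton's method refines it to λ ≈ 75.9974. Check (Vieta): the three roots sum to 113, matching tr M = 113.
So the eigenvalues of A^T A are ≈ 2.9965, 34.0061, 75.9974 (all ≥ 0, as they must be for A^T A). The largest is λ_max ≈ 75.9974, hence ||A||_2 = sqrt(λ_max) ≈ 8.7176.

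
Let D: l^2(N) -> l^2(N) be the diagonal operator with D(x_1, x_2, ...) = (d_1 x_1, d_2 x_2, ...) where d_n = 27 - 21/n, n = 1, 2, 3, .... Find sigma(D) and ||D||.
sigma(D) = {27 - 21/n : n ≥ 1} ∪ {27}; ||D|| = 27

A bounded diagonal operator on l^2 with diagonal entries d_n has spectrum equal to the closure of {d_n : n ≥ 1}: every d_n is an eigenvalue (with eigenvector e_n), so {d_n} ⊂ sigma(D); the spectrum is closed, so its closure is too; and for lambda not in the closure, (D - lambda I) has bounded inverse (the diagonal entries 1/(d_n - lambda) are bounded). For our sequence d_n = 27 - 21/n, n = 1, 2, 3, ...:
  - {d_n} = {27 - 21/n : n ≥ 1}; the only limit point is 27
  - closure = {27 - 21/n : n ≥ 1} ∪ {27}
For the norm: a diagonal operator has ||D|| = sup_n |d_n|. Here d_n = 27 - 21/n increases monotonically from d_1 = 6 toward 27, with all terms in [6, 27); so sup_n |d_n| = 27 (the supremum is the limit, not attained). So ||D|| = 27.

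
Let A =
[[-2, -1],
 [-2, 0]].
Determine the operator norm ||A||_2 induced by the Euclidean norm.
||A||_2 = sqrt((9 + sqrt(65))/2) ≈ 2.9208 (= sqrt(largest eigenvalue of A^T A))

||A||_2 = sigma_max(A) = sqrt(lambda_max(A^T A)). Form the symmetric matrix M = A^T A =
[[8, 2],
 [2, 1]].
Its characteristic polynomial (trace, determinant of M give the coefficients) is
  p(λ) = det(λ I - M) = λ^2 - 9λ + 4.
For λ^2 - 9λ + 4 the discriminant is 65. It is nonnegative but not a perfect square, so the roots are real and irrational: λ = (9 ± sqrt(65))/2 ≈ 8.5311, 0.4689.
So the eigenvalues of A^T A are ≈ 0.4689, 8.5311 (all ≥ 0, as they must be for A^T A). The largest is λ_max = (9 + sqrt(65))/2 ≈ 8.5311, hence ||A||_2 = sqrt(λ_max) = sqrt((9 + sqrt(65))/2) ≈ 2.9208.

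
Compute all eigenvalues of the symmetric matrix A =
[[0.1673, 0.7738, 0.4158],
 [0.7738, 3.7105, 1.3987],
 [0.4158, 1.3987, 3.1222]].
sigma(A) ≈ {0, 2, 5}

A is real symmetric, so its spectrum consists of real eigenvalues. Expanding the characteristic polynomial of the displayed matrix gives
  det(λ I - A) = p(λ) = λ^3 + (-7)λ^2 + (10)λ + (0).
Solving p(λ) = 0 yields eigenvalues ≈ 0, 2, 5. (A is shown rounded to 4 decimals, so these recover the underlying integer eigenvalues to within that precision.)
Verification: the trace of A = 7 equals the sum of eigenvalues 7, and det(A) ≈ -0.0001 matches the eigenvalue product 0.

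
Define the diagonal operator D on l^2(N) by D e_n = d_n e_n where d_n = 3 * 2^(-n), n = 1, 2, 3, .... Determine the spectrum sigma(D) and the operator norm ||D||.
sigma(D) = {3 * 2^(-n) : n ≥ 1} ∪ {0}; ||D|| = 3/2

A bounded diagonal operator on l^2 with diagonal entries d_n has spectrum equal to the closure of {d_n : n ≥ 1}: every d_n is an eigenvalue (with eigenvector e_n), so {d_n} ⊂ sigma(D); the spectrum is closed, so its closure is too; and for lambda not in the closure, (D - lambda I) has bounded inverse (the diagonal entries 1/(d_n - lambda) are bounded). For our sequence d_n = 3 * 2^(-n), n = 1, 2, 3, ...:
  - {d_n} = {3 * 2^(-n) : n ≥ 1}; the only limit point is 0
  - closure = {3 * 2^(-n) : n ≥ 1} ∪ {0}
For the norm: a diagonal operator has ||D|| = sup_n |d_n|. Here d_n = 3 * 2^(-n) is positive and decreasing, so sup_n |d_n| = d_1 = 3/2. So ||D|| = 3/2.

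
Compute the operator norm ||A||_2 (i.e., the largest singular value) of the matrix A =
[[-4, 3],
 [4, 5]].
||A||_2 = sqrt((66 + sqrt(260))/2) ≈ 6.408 (= sqrt(largest eigenvalue of A^T A))

||A||_2 = sigma_max(A) = sqrt(lambda_max(A^T A)). Form the symmetric matrix M = A^T A =
[[32, 8],
 [8, 34]].
Its characteristic polynomial (trace, determinant of M give the coefficients) is
  p(λ) = det(λ I - M) = λ^2 - 66λ + 1024.
For λ^2 - 66λ + 1024 the discriminant is 260. It is nonnegative but not a perfect square, so the roots are real and irrational: λ = (66 ± sqrt(260))/2 ≈ 41.0623, 24.9377.
So the eigenvalues of A^T A are ≈ 24.9377, 41.0623 (all ≥ 0, as they must be for A^T A). The largest is λ_max = (66 + sqrt(260))/2 ≈ 41.0623, hence ||A||_2 = sqrt(λ_max) = sqrt((66 + sqrt(260))/2) ≈ 6.408.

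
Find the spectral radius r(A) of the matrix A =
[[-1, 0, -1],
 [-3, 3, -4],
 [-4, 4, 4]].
r(A) ≈ 4.9981

The eigenvalues of A are the roots of its characteristic polynomial. With M = A (coefficients from the trace, the sum of principal 2x2 minors, and det A):
  p(λ) = det(λ I - M) = λ^3 - 6λ^2 + 17λ + 28.
No integer candidate from the rational root theorem (±divisors of 28) is a root, so the roots are irrational. The cubic discriminant is Δ = -57632 < 0, so there is one real root and a complex-conjugate pair. p(-2) = -38 and p(-1) = 4 have opposite signs, so a root lies in (-2, -1); Newton's method refines it to λ ≈ -1.1208. Dividing out (λ - (-1.1208)) leaves approximately λ^2 - 7.1208λ + 24.9813. For λ^2 - 7.1208λ + 24.9813 the discriminant is -49.2189. It is negative, so the remaining roots are the complex-conjugate pair λ ≈ 3.5604 ± 3.5078i. Their product equals the constant term, so |λ|^2 ≈ 24.9813 and |λ| ≈ 4.9981.
Thus the eigenvalues (to 4 decimals) are -1.1208 (modulus 1.1208); 3.5604 ± 3.5078i (modulus 4.9981). The spectral radius is the largest modulus: r(A) ≈ 4.9981. (Cross-check: r(A) ≤ ||A||_2 ≈ 7.1976; equality holds whenever A is normal, though it can also hold for some non-normal A.)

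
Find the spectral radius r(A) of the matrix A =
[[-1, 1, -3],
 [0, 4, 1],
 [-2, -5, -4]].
r(A) = 5

The eigenvalues of A are the roots of its characteristic polynomial. With M = A (coefficients from the trace, the sum of principal 2x2 minors, and det A):
  p(λ) = det(λ I - M) = λ^3 + λ^2 - 17λ + 15.
By the rational root theorem any rational root is an integer divisor of 15. Testing λ = -5: p(-5) = -125 + 25 + 85 + 15 = 0, so λ = -5 is a root. Dividing out (λ + 5) leaves p(λ) = (λ + 5)(λ^2 - 4λ + 3). For λ^2 - 4λ + 3 the discriminant is 4. It is a perfect square (2^2), so the roots are rational: λ = (4 ± 2)/2 = 3, 1.
Thus the eigenvalues (to 4 decimals) are 3 (modulus 3); 1 (modulus 1); -5 (modulus 5). The spectral radius is the largest modulus: r(A) = 5. (Cross-check: r(A) ≤ ||A||_2 ≈ 7.7387; equality holds whenever A is normal, though it can also hold for some non-normal A.)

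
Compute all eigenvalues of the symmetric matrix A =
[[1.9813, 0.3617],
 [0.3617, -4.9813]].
sigma(A) ≈ {-5, 2}

A is real symmetric, so its spectrum consists of real eigenvalues. Expanding the characteristic polynomial of the displayed matrix gives
  det(λ I - A) = p(λ) = λ^2 + (3)λ + (-10).
Solving p(λ) = 0 yields eigenvalues ≈ -5, 2. (A is shown rounded to 4 decimals, so these recover the underlying integer eigenvalues to within that precision.)
Verification: the trace of A = -3 equals the sum of eigenvalues -3, and det(A) ≈ -10.0003 matches the eigenvalue product -10.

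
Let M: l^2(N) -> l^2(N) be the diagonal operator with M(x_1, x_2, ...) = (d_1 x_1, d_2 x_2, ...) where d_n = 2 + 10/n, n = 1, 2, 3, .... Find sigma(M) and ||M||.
sigma(M) = {2 + 10/n : n ≥ 1} ∪ {2}; ||M|| = 12

A bounded diagonal operator on l^2 with diagonal entries d_n has spectrum equal to the closure of {d_n : n ≥ 1}: every d_n is an eigenvalue (with eigenvector e_n), so {d_n} ⊂ sigma(M); the spectrum is closed, so its closure is too; and for lambda not in the closure, (M - lambda I) has bounded inverse (the diagonal entries 1/(d_n - lambda) are bounded). For our sequence d_n = 2 + 10/n, n = 1, 2, 3, ...:
  - {d_n} = {2 + 10/n : n ≥ 1}; the only limit point is 2
  - closure = {2 + 10/n : n ≥ 1} ∪ {2}
For the norm: a diagonal operator has ||M|| = sup_n |d_n|. Here d_n = 2 + 10/n is positive and decreasing, so sup_n |d_n| = d_1 = 2 + 10 = 12. So ||M|| = 12.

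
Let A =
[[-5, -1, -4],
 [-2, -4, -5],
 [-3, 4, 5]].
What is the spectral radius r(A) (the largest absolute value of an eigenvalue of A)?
r(A) ≈ 5.6398

The eigenvalues of A are the roots of its characteristic polynomial. With M = A (coefficients from the trace, the sum of principal 2x2 minors, and det A):
  p(λ) = det(λ I - M) = λ^3 + 4λ^2 - 19λ - 55.
No integer candidate from the rational root theorem (±divisors of 55) is a root, so the roots are irrational. The cubic discriminant is Δ = 40857 > 0, so there are three distinct real roots. p(-6) = -13 and p(-5) = 15 have opposite signs, so a root lies in (-6, -5); Newton's method refines it to λ ≈ -5.6398. p(-3) = 11 and p(-2) = -9 have opposite signs, so a root lies in (-3, -2); Newton's method refines it to λ ≈ -2.4088. p(4) = -3 and p(5) = 75 have opposite signs, so a root lies in (4, 5); Newton's method refines it to λ ≈ 4.0486. Check (Vieta): the three roots sum to -4, matching tr M = -4.
Thus the eigenvalues (to 4 decimals) are -5.6398 (modulus 5.6398); -2.4088 (modulus 2.4088); 4.0486 (modulus 4.0486). The spectral radius is the largest modulus: r(A) ≈ 5.6398. (Cross-check: r(A) ≤ ||A||_2 ≈ 9.9618; equality holds whenever A is normal, though it can also hold for some non-normal A.)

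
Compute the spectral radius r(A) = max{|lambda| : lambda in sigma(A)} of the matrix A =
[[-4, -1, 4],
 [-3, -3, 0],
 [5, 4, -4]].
r(A) ≈ 9.4729

The eigenvalues of A are the roots of its characteristic polynomial. With M = A (coefficients from the trace, the sum of principal 2x2 minors, and det A):
  p(λ) = det(λ I - M) = λ^3 + 11λ^2 + 17λ + 24.
No integer candidate from the rational root theorem (±divisors of 24) is a root, so the roots are irrational. The cubic discriminant is Δ = -47227 < 0, so there is one real root and a complex-conjugate pair. p(-10) = -46 and p(-9) = 33 have opposite signs, so a root lies in (-10, -9); Newton's method refines it to λ ≈ -9.4729. Dividing out (λ - (-9.4729)) leaves approximately λ^2 + 1.5271λ + 2.5336. For λ^2 + 1.5271λ + 2.5336 the discriminant is -7.802. It is negative, so the remaining roots are the complex-conjugate pair λ ≈ -0.7636 ± 1.3966i. Their product equals the constant term, so |λ|^2 ≈ 2.5336 and |λ| ≈ 1.5917.
Thus the eigenvalues (to 4 decimals) are -9.4729 (modulus 9.4729); -0.7636 ± 1.3966i (modulus 1.5917). The spectral radius is the largest modulus: r(A) ≈ 9.4729. (Cross-check: r(A) ≤ ||A||_2 ≈ 9.9217; equality holds whenever A is normal, though it can also hold for some non-normal A.)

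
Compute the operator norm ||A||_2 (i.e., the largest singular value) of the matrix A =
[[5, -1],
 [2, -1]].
||A||_2 = sqrt((31 + sqrt(925))/2) ≈ 5.5414 (= sqrt(largest eigenvalue of A^T A))

||A||_2 = sigma_max(A) = sqrt(lambda_max(A^T A)). Form the symmetric matrix M = A^T A =
[[29, -7],
 [-7, 2]].
Its characteristic polynomial (trace, determinant of M give the coefficients) is
  p(λ) = det(λ I - M) = λ^2 - 31λ + 9.
For λ^2 - 31λ + 9 the discriminant is 925. It is nonnegative but not a perfect square, so the roots are real and irrational: λ = (31 ± sqrt(925))/2 ≈ 30.7069, 0.2931.
So the eigenvalues of A^T A are ≈ 0.2931, 30.7069 (all ≥ 0, as they must be for A^T A). The largest is λ_max = (31 + sqrt(925))/2 ≈ 30.7069, hence ||A||_2 = sqrt(λ_max) = sqrt((31 + sqrt(925))/2) ≈ 5.5414.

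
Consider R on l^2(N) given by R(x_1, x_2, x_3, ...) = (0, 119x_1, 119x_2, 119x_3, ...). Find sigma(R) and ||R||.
sigma(R) = closed disk {z in C : |z| ≤ 119}; ||R|| = 119

Note R = 119·U where U is the unit right shift (U x)_k = x_{k-1} (with x_0 := 0); so ||R|| = 119||U|| and sigma(R) = 119·sigma(U). ||R x||^2 = sum_{k≥1} |119x_k|^2 = 14161||x||^2, so ||R|| = 119 and sigma(R) ⊂ {|z| ≤ 119}. For any |lambda| < 119, the equation (R - lambda I) x = 0 forces x_1 = 0, then 119x_k = lambda x_{k+1} ⇒ x = 0, so R has no eigenvalues. But (R - lambda I) is not surjective for |lambda| < 119: solving (R - lambda I) x = e_1 would require x_n proportional to (lambda/119)^(-n), which is not in l^2. So every |lambda| < 119 lies in the residual spectrum. The boundary |lambda| = 119 is in the approximate point spectrum (the spectrum is closed). Hence sigma(R) is the closed disk of radius 119.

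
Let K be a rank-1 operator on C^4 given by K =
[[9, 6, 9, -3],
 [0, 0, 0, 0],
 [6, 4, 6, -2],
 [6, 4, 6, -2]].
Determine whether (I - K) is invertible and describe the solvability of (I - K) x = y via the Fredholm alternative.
(I - K) is invertible (det(I - K) = -12 ≠ 0), so for every y in C^4 the equation (I - K) x = y has a unique solution.

K has rank 1, so it is an outer product K = u v^T: every row of K is a multiple of one row vector. Reading off the entries, u = (3, 0, 2, 2) and v = (3, 2, 3, -1) (row i of K equals u_i·v^T). A rank-one matrix u v^T satisfies K u = u (v·u) and kills the (3)-dimensional subspace v^⊥, so its characteristic polynomial is lambda^3 (lambda - v·u) with v·u = tr K = 13. Hence the eigenvalues of I - K are 1 (multiplicity 3) and 1 - (13) = -12, so det(I - K) = -12. (Direct check: I - K =
[[-8, -6, -9, 3],
 [0, 1, 0, 0],
 [-6, -4, -5, 2],
 [-6, -4, -6, 3]]
has determinant -12.) The finite-dimensional Fredholm alternative says: either (I - K) is invertible, or ker(I - K) ≠ {0} and then range(I - K) = ker((I - K)^*)^⊥, with dim ker(I - K) = dim ker((I - K)^*). Since det(I - K) ≠ 0, 1 is not an eigenvalue of K and ker(I - K) = {0}, so we are in the first case: for every y there is a unique x = (I - K)^(-1) y. Explicitly, by the Sherman–Morrison formula, (I - u v^T)^(-1) = I + u v^T/(1 - v·u), i.e. (I - K)^(-1) = I + K/(-12).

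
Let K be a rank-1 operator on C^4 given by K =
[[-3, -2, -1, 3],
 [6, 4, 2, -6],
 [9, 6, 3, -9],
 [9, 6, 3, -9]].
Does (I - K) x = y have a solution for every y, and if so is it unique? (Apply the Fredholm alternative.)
(I - K) is invertible (det(I - K) = 6 ≠ 0), so for every y in C^4 the equation (I - K) x = y has a unique solution.

K has rank 1, so it is an outer product K = u v^T: every row of K is a multiple of one row vector. Reading off the entries, u = (1, -2, -3, -3) and v = (-3, -2, -1, 3) (row i of K equals u_i·v^T). A rank-one matrix u v^T satisfies K u = u (v·u) and kills the (3)-dimensional subspace v^⊥, so its characteristic polynomial is lambda^3 (lambda - v·u) with v·u = tr K = -5. Hence the eigenvalues of I - K are 1 (multiplicity 3) and 1 - (-5) = 6, so det(I - K) = 6. (Direct check: I - K =
[[4, 2, 1, -3],
 [-6, -3, -2, 6],
 [-9, -6, -2, 9],
 [-9, -6, -3, 10]]
has determinant 6.) The finite-dimensional Fredholm alternative says: either (I - K) is invertible, or ker(I - K) ≠ {0} and then range(I - K) = ker((I - K)^*)^⊥, with dim ker(I - K) = dim ker((I - K)^*). Since det(I - K) ≠ 0, 1 is not an eigenvalue of K and ker(I - K) = {0}, so we are in the first case: for every y there is a unique x = (I - K)^(-1) y. Explicitly, by the Sherman–Morrison formula, (I - u v^T)^(-1) = I + u v^T/(1 - v·u), i.e. (I - K)^(-1) = I + K/(6).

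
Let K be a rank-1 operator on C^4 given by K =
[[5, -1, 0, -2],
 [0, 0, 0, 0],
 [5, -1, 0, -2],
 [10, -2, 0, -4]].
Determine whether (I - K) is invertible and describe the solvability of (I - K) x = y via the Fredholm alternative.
(I - K) is singular (det(I - K) = 0, i.e. 1 ∈ sigma(K)). (I - K) x = y is solvable iff y ⊥ ker((I - K)^*) = span{(5, -1, 0, -2)}, i.e. iff 5y_1 - y_2 - 2y_4 = 0. When solvable, the solutions are x = y + c·(1, 0, 1, 2), c arbitrary (ker(I - K) = span{(1, 0, 1, 2)}, dimension 1).

K has rank 1, so it is an outer product K = u v^T: every row of K is a multiple of one row vector. Reading off the entries, u = (1, 0, 1, 2) and v = (5, -1, 0, -2) (row i of K equals u_i·v^T). A rank-one matrix u v^T satisfies K u = u (v·u) and kills the (3)-dimensional subspace v^⊥, so its characteristic polynomial is lambda^3 (lambda - v·u) with v·u = tr K = 1. Hence the eigenvalues of I - K are 1 (multiplicity 3) and 1 - (1) = 0, so det(I - K) = 0. (Direct check: I - K =
[[-4, 1, 0, 2],
 [0, 1, 0, 0],
 [-5, 1, 1, 2],
 [-10, 2, 0, 5]]
has determinant 0.) So 1 is an eigenvalue of K and (I - K) is not invertible. The finite-dimensional Fredholm alternative says: either (I - K) is invertible, or ker(I - K) ≠ {0} and then range(I - K) = ker((I - K)^*)^⊥, with dim ker(I - K) = dim ker((I - K)^*). We are in the second case, so we need both kernels. Kernel of I - K: (I - K) u = u - u (v·u) = u - u = 0, so ker(I - K) = span{u} = span{(1, 0, 1, 2)} (it is exactly 1-dimensional because rank(I - K) = 3). Kernel of the adjoint: K is real, so (I - K)^* = I - K^T = I - v u^T, and (I - v u^T) v = v - v (u·v) = 0; hence ker((I - K)^*) = span{v} = span{(5, -1, 0, -2)}. Therefore (I - K) x = y is solvable iff <y, v> = 0, i.e. iff 5y_1 - y_2 - 2y_4 = 0. When this holds, K y = u (v·y) = 0, so (I - K) y = y and x = y is a particular solution; the full solution set is the line x = y + c·u = y + c·(1, 0, 1, 2), c ∈ C.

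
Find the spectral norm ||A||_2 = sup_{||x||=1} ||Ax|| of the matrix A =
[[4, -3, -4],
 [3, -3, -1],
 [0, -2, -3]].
||A||_2 ≈ 8.0629 (= sqrt(largest eigenvalue of A^T A))

||A||_2 = sigma_max(A) = sqrt(lambda_max(A^T A)). Form the symmetric matrix M = A^T A =
[[25, -21, -19],
 [-21, 22, 21],
 [-19, 21, 26]].
Its characteristic polynomial (trace, sum of principal 2x2 minors, determinant of M give the coefficients) is
  p(λ) = det(λ I - M) = λ^3 - 73λ^2 + 529λ - 625.
No integer candidate from the rational root theorem (±divisors of 625) is a root, so the roots are irrational. The cubic discriminant is Δ = 350481008 > 0, so there are three distinct real roots. p(1) = -168 and p(2) = 149 have opposite signs, so a root lies in (1, 2); Newton's method refines it to λ ≈ 1.4761. p(6) = 137 and p(7) = -156 have opposite signs, so a root lies in (6, 7); Newton's method refines it to λ ≈ 6.5132. p(65) = -40 and p(66) = 3797 have opposite signs, so a root lies in (65, 66); Newton's method refines it to λ ≈ 65.0108. Check (Vieta): the three roots sum to 73, matching tr M = 73.
So the eigenvalues of A^T A are ≈ 1.4761, 6.5132, 65.0108 (all ≥ 0, as they must be for A^T A). The largest is λ_max ≈ 65.0108, hence ||A||_2 = sqrt(λ_max) ≈ 8.0629.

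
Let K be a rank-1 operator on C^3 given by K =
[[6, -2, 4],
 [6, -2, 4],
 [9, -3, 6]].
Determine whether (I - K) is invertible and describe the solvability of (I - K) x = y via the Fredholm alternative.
(I - K) is invertible (det(I - K) = -9 ≠ 0), so for every y in C^3 the equation (I - K) x = y has a unique solution.

K has rank 1, so it is an outer product K = u v^T: every row of K is a multiple of one row vector. Reading off the entries, u = (-2, -2, -3) and v = (-3, 1, -2) (row i of K equals u_i·v^T). A rank-one matrix u v^T satisfies K u = u (v·u) and kills the (2)-dimensional subspace v^⊥, so its characteristic polynomial is lambda^2 (lambda - v·u) with v·u = tr K = 10. Hence the eigenvalues of I - K are 1 (multiplicity 2) and 1 - (10) = -9, so det(I - K) = -9. (Direct check: I - K =
[[-5, 2, -4],
 [-6, 3, -4],
 [-9, 3, -5]]
has determinant -9.) The finite-dimensional Fredholm alternative says: either (I - K) is invertible, or ker(I - K) ≠ {0} and then range(I - K) = ker((I - K)^*)^⊥, with dim ker(I - K) = dim ker((I - K)^*). Since det(I - K) ≠ 0, 1 is not an eigenvalue of K and ker(I - K) = {0}, so we are in the first case: for every y there is a unique x = (I - K)^(-1) y. Explicitly, by the Sherman–Morrison formula, (I - u v^T)^(-1) = I + u v^T/(1 - v·u), i.e. (I - K)^(-1) = I + K/(-9).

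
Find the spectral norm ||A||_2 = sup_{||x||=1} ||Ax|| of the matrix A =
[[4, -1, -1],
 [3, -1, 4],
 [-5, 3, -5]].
||A||_2 ≈ 9.4614 (= sqrt(largest eigenvalue of A^T A))

||A||_2 = sigma_max(A) = sqrt(lambda_max(A^T A)). Form the symmetric matrix M = A^T A =
[[50, -22, 33],
 [-22, 11, -18],
 [33, -18, 42]].
Its characteristic polynomial (trace, sum of principal 2x2 minors, determinant of M give the coefficients) is
  p(λ) = det(λ I - M) = λ^3 - 103λ^2 + 1215λ - 729.
No integer candidate from the rational root theorem (±divisors of 729) is a root, so the roots are irrational. The cubic discriminant is Δ = 6928229376 > 0, so there are three distinct real roots. p(0) = -729 and p(1) = 384 have opposite signs, so a root lies in (0, 1); Newton's method refines it to λ ≈ 0.6338. p(12) = 747 and p(13) = -144 have opposite signs, so a root lies in (12, 13); Newton's method refines it to λ ≈ 12.8478. p(89) = -3488 and p(90) = 3321 have opposite signs, so a root lies in (89, 90); Newton's method refines it to λ ≈ 89.5183. Check (Vieta): the three roots sum to 103, matching tr M = 103.
So the eigenvalues of A^T A are ≈ 0.6338, 12.8478, 89.5183 (all ≥ 0, as they must be for A^T A). The largest is λ_max ≈ 89.5183, hence ||A||_2 = sqrt(λ_max) ≈ 9.4614.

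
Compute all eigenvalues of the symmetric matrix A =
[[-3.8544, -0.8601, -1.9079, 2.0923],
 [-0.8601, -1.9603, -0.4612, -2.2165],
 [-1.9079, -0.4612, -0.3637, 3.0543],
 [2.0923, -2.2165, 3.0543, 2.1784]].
sigma(A) ≈ {-6, -3, 0, 5}

A is real symmetric, so its spectrum consists of real eigenvalues. Expanding the characteristic polynomial of the displayed matrix gives
  det(λ I - A) = p(λ) = λ^4 + (4)λ^3 + (-27)λ^2 + (-90.0027)λ + (-0.0045).
Solving p(λ) = 0 yields eigenvalues ≈ -6, -3, 0, 5. (A is shown rounded to 4 decimals, so these recover the underlying integer eigenvalues to within that precision.)
Verification: the trace of A = -4 equals the sum of eigenvalues -4, and det(A) ≈ -0.0045 matches the eigenvalue product 0.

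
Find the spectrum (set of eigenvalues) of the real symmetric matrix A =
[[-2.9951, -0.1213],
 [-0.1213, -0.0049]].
sigma(A) ≈ {-3, 0}

A is real symmetric, so its spectrum consists of real eigenvalues. Expanding the characteristic polynomial of the displayed matrix gives
  det(λ I - A) = p(λ) = λ^2 + (3)λ + (0).
Solving p(λ) = 0 yields eigenvalues ≈ -3, 0. (A is shown rounded to 4 decimals, so these recover the underlying integer eigenvalues to within that precision.)
Verification: the trace of A = -3 equals the sum of eigenvalues -3, and det(A) ≈ -0.0000 matches the eigenvalue product 0.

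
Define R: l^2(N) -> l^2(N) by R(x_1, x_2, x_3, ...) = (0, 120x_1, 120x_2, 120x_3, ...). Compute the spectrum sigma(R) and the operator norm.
sigma(R) = closed disk {z in C : |z| ≤ 120}; ||R|| = 120

Note R = 120·U where U is the unit right shift (U x)_k = x_{k-1} (with x_0 := 0); so ||R|| = 120||U|| and sigma(R) = 120·sigma(U). ||R x||^2 = sum_{k≥1} |120x_k|^2 = 14400||x||^2, so ||R|| = 120 and sigma(R) ⊂ {|z| ≤ 120}. For any |lambda| < 120, the equation (R - lambda I) x = 0 forces x_1 = 0, then 120x_k = lambda x_{k+1} ⇒ x = 0, so R has no eigenvalues. But (R - lambda I) is not surjective for |lambda| < 120: solving (R - lambda I) x = e_1 would require x_n proportional to (lambda/120)^(-n), which is not in l^2. So every |lambda| < 120 lies in the residual spectrum. The boundary |lambda| = 120 is in the approximate point spectrum (the spectrum is closed). Hence sigma(R) is the closed disk of radius 120.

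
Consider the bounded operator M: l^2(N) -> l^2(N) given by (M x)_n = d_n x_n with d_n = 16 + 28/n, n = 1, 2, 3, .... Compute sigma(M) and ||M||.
sigma(M) = {16 + 28/n : n ≥ 1} ∪ {16}; ||M|| = 44

A bounded diagonal operator on l^2 with diagonal entries d_n has spectrum equal to the closure of {d_n : n ≥ 1}: every d_n is an eigenvalue (with eigenvector e_n), so {d_n} ⊂ sigma(M); the spectrum is closed, so its closure is too; and for lambda not in the closure, (M - lambda I) has bounded inverse (the diagonal entries 1/(d_n - lambda) are bounded). For our sequence d_n = 16 + 28/n, n = 1, 2, 3, ...:
  - {d_n} = {16 + 28/n : n ≥ 1}; the only limit point is 16
  - closure = {16 + 28/n : n ≥ 1} ∪ {16}
For the norm: a diagonal operator has ||M|| = sup_n |d_n|. Here d_n = 16 + 28/n is positive and decreasing, so sup_n |d_n| = d_1 = 16 + 28 = 44. So ||M|| = 44.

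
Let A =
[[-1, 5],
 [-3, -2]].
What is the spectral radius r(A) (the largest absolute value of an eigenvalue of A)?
r(A) = sqrt(17) ≈ 4.1231

The eigenvalues of A are the roots of its characteristic polynomial. With M = A (coefficients from the trace and determinant):
  p(λ) = det(λ I - M) = λ^2 + 3λ + 17.
For λ^2 + 3λ + 17 the discriminant is -59. It is negative, so the roots are the complex-conjugate pair λ = -3/2 ± (sqrt(59)/2) i ≈ -1.5 ± 3.8406i. For a conjugate pair the product of the roots equals the constant term, so |λ|^2 = 17 and |λ| = sqrt(17) ≈ 4.1231.
Thus the eigenvalues (to 4 decimals) are -1.5 ± 3.8406i (modulus 4.1231). The spectral radius is the largest modulus: r(A) = sqrt(17) ≈ 4.1231. (Cross-check: r(A) ≤ ||A||_2 ≈ 5.39; equality holds whenever A is normal, though it can also hold for some non-normal A.)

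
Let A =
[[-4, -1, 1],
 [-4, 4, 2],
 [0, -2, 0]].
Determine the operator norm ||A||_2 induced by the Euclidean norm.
||A||_2 ≈ 6.6761 (= sqrt(largest eigenvalue of A^T A))

||A||_2 = sigma_max(A) = sqrt(lambda_max(A^T A)). Form the symmetric matrix M = A^T A =
[[32, -12, -12],
 [-12, 21, 7],
 [-12, 7, 5]].
Its characteristic polynomial (trace, sum of principal 2x2 minors, determinant of M give the coefficients) is
  p(λ) = det(λ I - M) = λ^3 - 58λ^2 + 600λ - 64.
No integer candidate from the rational root theorem (±divisors of 64) is a root, so the roots are irrational. The cubic discriminant is Δ = 337070336 > 0, so there are three distinct real roots. p(0) = -64 and p(1) = 479 have opposite signs, so a root lies in (0, 1); Newton's method refines it to λ ≈ 0.1078. p(13) = 131 and p(14) = -288 have opposite signs, so a root lies in (13, 14); Newton's method refines it to λ ≈ 13.3219. p(44) = -768 and p(45) = 611 have opposite signs, so a root lies in (44, 45); Newton's method refines it to λ ≈ 44.5704. Check (Vieta): the three roots sum to 58, matching tr M = 58.
So the eigenvalues of A^T A are ≈ 0.1078, 13.3219, 44.5704 (all ≥ 0, as they must be for A^T A). The largest is λ_max ≈ 44.5704, hence ||A||_2 = sqrt(λ_max) ≈ 6.6761.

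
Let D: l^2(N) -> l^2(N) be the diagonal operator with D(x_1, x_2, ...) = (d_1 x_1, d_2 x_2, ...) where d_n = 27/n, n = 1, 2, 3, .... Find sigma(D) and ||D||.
sigma(D) = {27/n : n ≥ 1} ∪ {0}; ||D|| = 27

A bounded diagonal operator on l^2 with diagonal entries d_n has spectrum equal to the closure of {d_n : n ≥ 1}: every d_n is an eigenvalue (with eigenvector e_n), so {d_n} ⊂ sigma(D); the spectrum is closed, so its closure is too; and for lambda not in the closure, (D - lambda I) has bounded inverse (the diagonal entries 1/(d_n - lambda) are bounded). For our sequence d_n = 27/n, n = 1, 2, 3, ...:
  - {d_n} = {27/n : n ≥ 1}; the only limit point is 0
  - closure = {27/n : n ≥ 1} ∪ {0}
For the norm: a diagonal operator has ||D|| = sup_n |d_n|. Here d_n = 27/n is positive and decreasing, so sup_n |d_n| = d_1 = 27. So ||D|| = 27.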